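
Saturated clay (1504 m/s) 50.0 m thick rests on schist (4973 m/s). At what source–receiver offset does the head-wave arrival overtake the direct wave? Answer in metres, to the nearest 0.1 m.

136.6 m

x_cross = 2h·√((V₂+V₁)/(V₂−V₁)).
(V₂+V₁)/(V₂−V₁) = (4973+1504)/(4973−1504) = 1.8671; √ = 1.3664.
x_cross = 2·50.0·1.3664 = 136.64 m.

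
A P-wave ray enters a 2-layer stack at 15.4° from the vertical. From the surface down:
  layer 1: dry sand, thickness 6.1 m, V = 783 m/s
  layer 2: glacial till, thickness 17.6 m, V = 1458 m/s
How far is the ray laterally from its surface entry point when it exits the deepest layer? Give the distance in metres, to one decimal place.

p = sin θ₁/V₁ = sin 15.4°/783 = 3.3915e-04 s/m is conserved through the stack.
Layer 1: θ = 15.40°; offset = 6.1·tan 15.40° = 1.680 m.
Layer 2: sin θ = p·1458 = 0.4945 → θ = 29.64°; offset = 17.6·tan 29.64° = 10.013 m.
Σ offsets = 11.693 m.

11.7 m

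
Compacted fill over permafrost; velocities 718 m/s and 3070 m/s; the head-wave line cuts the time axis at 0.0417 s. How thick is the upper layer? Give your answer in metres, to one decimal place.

h = tᵢ·V₁·V₂ / (2·√(V₂²−V₁²)).
√(V₂²−V₁²) = √(3070² − 718²) = 2984.9 m/s.
h = 0.0417 s × 718 × 3070 / (2 × 2984.9) = 15.40 m.

15.4 m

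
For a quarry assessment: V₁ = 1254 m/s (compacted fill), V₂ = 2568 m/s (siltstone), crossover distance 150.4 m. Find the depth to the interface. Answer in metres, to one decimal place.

x_cross = 2h·√((V₂+V₁)/(V₂−V₁)) → h = x_cross / (2·√((V₂+V₁)/(V₂−V₁))).
√((V₂+V₁)/(V₂−V₁)) = √((2568+1254)/(2568−1254)) = 1.7055.
h = 150.4 / (2·1.7055) = 44.09 m.

44.1 m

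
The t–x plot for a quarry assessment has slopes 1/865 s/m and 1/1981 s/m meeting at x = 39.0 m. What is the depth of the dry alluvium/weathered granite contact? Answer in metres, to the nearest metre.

x_cross = 2h·√((V₂+V₁)/(V₂−V₁)) → h = x_cross / (2·√((V₂+V₁)/(V₂−V₁))).
√((V₂+V₁)/(V₂−V₁)) = √((1981+865)/(1981−865)) = 1.5969.
h = 39.0 / (2·1.5969) = 12.21 m.

12 m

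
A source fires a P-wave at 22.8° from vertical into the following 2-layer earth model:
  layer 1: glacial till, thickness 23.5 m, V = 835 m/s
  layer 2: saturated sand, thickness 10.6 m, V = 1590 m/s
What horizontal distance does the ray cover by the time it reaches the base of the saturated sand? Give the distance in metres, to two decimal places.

p = sin θ₁/V₁ = sin 22.8°/835 = 4.6409e-04 s/m is conserved through the stack.
Layer 1: θ = 22.80°; offset = 23.5·tan 22.80° = 9.8785 m.
Layer 2: sin θ = p·1590 = 0.7379 → θ = 47.55°; offset = 10.6·tan 47.55° = 11.5894 m.
Summing the layer offsets gives 21.4679 m.

21.47 m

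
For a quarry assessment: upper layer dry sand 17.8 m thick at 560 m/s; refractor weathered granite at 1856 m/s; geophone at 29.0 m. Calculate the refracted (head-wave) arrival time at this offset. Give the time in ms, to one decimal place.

t = x/V₂ + 2h·√(V₂²−V₁²)/(V₁V₂).
√(V₂²−V₁²) = √(1856²−560²) = 1769.5 m/s; delay term = 2·17.8·1769.5/(560·1856) = 0.06061 s.
t = 29.0/1856 + 0.06061 = 0.07623 s.

76.2 ms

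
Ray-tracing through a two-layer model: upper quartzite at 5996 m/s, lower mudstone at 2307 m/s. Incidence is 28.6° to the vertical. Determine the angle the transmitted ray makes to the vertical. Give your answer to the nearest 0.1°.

Snell's law: sin θ₂ = (V₂/V₁)·sin θ₁ = (2307/5996)·sin 28.6° = 0.1842.
θ₂ = sin⁻¹(0.1842) = 10.61° (from vertical).

10.6°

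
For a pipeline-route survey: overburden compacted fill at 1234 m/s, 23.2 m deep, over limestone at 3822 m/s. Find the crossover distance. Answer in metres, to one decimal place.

θ_c = arcsin(1234/3822) = 18.84°, so cos θ_c = 0.9464 and tᵢ = 2h cos θ_c/V₁ = 0.0356 s.
At crossover x/V₁ = x/V₂ + tᵢ ⇒ x = tᵢ/(1/V₁ − 1/V₂) = 0.03559/(8.1037e-04 − 2.6164e-04) = 64.85 m.

64.9 m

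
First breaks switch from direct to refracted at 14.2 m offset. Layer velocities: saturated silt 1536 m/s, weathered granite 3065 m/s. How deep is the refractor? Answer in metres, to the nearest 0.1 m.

4.1 m

x_cross = 2h·√((V₂+V₁)/(V₂−V₁)) → h = x_cross / (2·√((V₂+V₁)/(V₂−V₁))).
√((V₂+V₁)/(V₂−V₁)) = √((3065+1536)/(3065−1536)) = 1.7347.
h = 14.2 / (2·1.7347) = 4.09 m.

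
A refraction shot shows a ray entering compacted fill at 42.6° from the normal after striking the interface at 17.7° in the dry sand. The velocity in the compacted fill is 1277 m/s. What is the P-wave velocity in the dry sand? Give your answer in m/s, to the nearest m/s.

574 m/s

Snell's law: sin 17.7°/V₁ = sin 42.6°/V₂.
V₁ = V₂·sin 17.7°/sin 42.6° = 1277 × 0.4492 = 573.59 m/s.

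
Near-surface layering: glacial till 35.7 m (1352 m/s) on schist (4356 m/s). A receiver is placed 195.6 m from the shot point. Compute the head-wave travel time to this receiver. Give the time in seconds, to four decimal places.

t = x/V₂ + 2h·√(V₂²−V₁²)/(V₁V₂).
√(V₂²−V₁²) = √(4356²−1352²) = 4140.9 m/s; delay term = 2·35.7·4140.9/(1352·4356) = 0.05020 s.
t = 195.6/4356 + 0.05020 = 0.09511 s.

0.0951 s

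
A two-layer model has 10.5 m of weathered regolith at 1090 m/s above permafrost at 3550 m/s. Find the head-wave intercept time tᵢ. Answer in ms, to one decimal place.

18.3 ms

θ_c = arcsin(V₁/V₂) = arcsin(1090/3550) = 17.88°; cos θ_c = 0.9517.
tᵢ = 2h·cos θ_c / V₁ = 2·10.5·0.9517 / 1090 = 0.01834 s.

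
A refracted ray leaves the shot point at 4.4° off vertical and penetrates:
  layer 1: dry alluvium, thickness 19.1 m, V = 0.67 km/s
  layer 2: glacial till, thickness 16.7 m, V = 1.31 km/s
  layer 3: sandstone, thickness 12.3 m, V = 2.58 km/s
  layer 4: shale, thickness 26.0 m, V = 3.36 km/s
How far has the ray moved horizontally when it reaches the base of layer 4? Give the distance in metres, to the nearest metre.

p = sin θ₁/V₁ = sin 4.4°/0.67 = 1.1451e-01 s/km is conserved through the stack.
Layer 1: θ = 4.40°; offset = 19.1·tan 4.40° = 1.470 m.
Layer 2: sin θ = p·1.31 = 0.1500 → θ = 8.63°; offset = 16.7·tan 8.63° = 2.534 m.
Layer 3: sin θ = p·2.58 = 0.2954 → θ = 17.18°; offset = 12.3·tan 17.18° = 3.804 m.
Layer 4: sin θ = p·3.36 = 0.3847 → θ = 22.63°; offset = 26.0·tan 22.63° = 10.837 m.
Σ offsets = 18.644 m.

19 m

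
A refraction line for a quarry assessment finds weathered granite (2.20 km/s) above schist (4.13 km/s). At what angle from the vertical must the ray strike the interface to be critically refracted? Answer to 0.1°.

32.2°

At critical incidence the refracted ray runs along the interface (θ₂ = 90°), so sin θ_c = V₁/V₂.
θ_c = arcsin(2.20/4.13) = arcsin 0.5327 = 32.19°.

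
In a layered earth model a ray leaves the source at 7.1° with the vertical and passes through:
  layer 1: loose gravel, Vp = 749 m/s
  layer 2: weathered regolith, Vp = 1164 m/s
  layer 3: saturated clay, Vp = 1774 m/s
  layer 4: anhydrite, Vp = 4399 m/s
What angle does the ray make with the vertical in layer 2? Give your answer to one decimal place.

11.1°

Ray parameter p = sin 7.1° / 749 = 1.6502e-04 s/m.
sin θ_2 = p·V_2 = 1.6502e-04 × 1164 = 0.1921.
θ_2 = arcsin 0.1921 = 11.07°.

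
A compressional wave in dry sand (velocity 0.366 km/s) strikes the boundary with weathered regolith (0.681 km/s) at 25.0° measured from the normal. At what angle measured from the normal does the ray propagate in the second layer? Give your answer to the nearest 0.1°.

Snell's law: sin θ₂ = (V₂/V₁)·sin θ₁ = (0.681/0.366)·sin 25.0° = 0.7863.
θ₂ = sin⁻¹(0.7863) = 51.85° (from vertical).

51.8°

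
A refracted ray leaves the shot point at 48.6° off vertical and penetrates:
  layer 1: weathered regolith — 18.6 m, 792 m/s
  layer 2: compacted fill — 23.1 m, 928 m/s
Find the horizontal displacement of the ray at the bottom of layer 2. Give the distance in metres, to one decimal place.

Apply Snell's law at each interface; in layer i the horizontal offset is hᵢ·tan θᵢ.
Layer 1: θ = 48.60°; offset = 18.6·tan 48.60° = 21.098 m.
Layer 2: sin θ = 928·sin 48.6°/792 = 0.8789, θ = 61.51°; offset = 23.1·tan 61.51° = 42.566 m.
Σ offsets = 63.664 m.

63.7 m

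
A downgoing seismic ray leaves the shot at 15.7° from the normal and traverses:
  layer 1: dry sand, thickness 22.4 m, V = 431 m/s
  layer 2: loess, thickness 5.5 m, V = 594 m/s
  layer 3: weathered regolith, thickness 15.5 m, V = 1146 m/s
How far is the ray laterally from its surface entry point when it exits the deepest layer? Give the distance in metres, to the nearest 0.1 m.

Apply Snell's law at each interface; in layer i the horizontal offset is hᵢ·tan θᵢ.
Layer 1: θ = 15.70°; offset = 22.4·tan 15.70° = 6.296 m.
Layer 2: sin θ = 594·sin 15.7°/431 = 0.3729, θ = 21.90°; offset = 5.5·tan 21.90° = 2.211 m.
Layer 3: sin θ = 1146·sin 15.7°/431 = 0.7195, θ = 46.01°; offset = 15.5·tan 46.01° = 16.059 m.
Summing the layer offsets gives 24.566 m.

24.6 m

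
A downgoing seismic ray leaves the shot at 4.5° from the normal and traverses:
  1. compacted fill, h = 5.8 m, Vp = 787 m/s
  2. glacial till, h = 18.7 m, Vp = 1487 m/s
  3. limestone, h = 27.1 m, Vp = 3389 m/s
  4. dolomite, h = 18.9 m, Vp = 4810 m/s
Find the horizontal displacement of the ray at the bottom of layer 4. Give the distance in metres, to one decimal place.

23.3 m

Apply Snell's law at each interface; in layer i the horizontal offset is hᵢ·tan θᵢ.
Layer 1: θ = 4.50°; offset = 5.8·tan 4.50° = 0.456 m.
Layer 2: sin θ = 1487·sin 4.5°/787 = 0.1482, θ = 8.53°; offset = 18.7·tan 8.53° = 2.803 m.
Layer 3: sin θ = 3389·sin 4.5°/787 = 0.3379, θ = 19.75°; offset = 27.1·tan 19.75° = 9.728 m.
Layer 4: sin θ = 4810·sin 4.5°/787 = 0.4795, θ = 28.65°; offset = 18.9·tan 28.65° = 10.328 m.
Total horizontal offset = 23.316 m.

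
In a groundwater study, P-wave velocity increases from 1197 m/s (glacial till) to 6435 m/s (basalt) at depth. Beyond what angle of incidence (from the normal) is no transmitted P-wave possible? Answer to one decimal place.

At critical incidence the refracted ray runs along the interface (θ₂ = 90°), so sin θ_c = V₁/V₂.
θ_c = arcsin(1197/6435) = arcsin 0.1860 = 10.72°.

10.7°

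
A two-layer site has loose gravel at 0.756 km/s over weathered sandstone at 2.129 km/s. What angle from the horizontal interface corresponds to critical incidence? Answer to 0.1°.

69.2°

At critical incidence the refracted ray runs along the interface (θ₂ = 90°), so sin θ_c = V₁/V₂.
θ_c = arcsin(0.756/2.129) = arcsin 0.3551 = 20.80°.
Measured from the interface: 90° − 20.80° = 69.20°.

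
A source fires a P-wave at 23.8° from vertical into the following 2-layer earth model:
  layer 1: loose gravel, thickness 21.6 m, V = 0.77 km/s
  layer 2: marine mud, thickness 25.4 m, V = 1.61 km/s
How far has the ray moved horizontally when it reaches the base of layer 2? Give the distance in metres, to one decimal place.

Apply Snell's law at each interface; in layer i the horizontal offset is hᵢ·tan θᵢ.
Layer 1: θ = 23.80°; offset = 21.6·tan 23.80° = 9.527 m.
Layer 2: sin θ = 1.61·sin 23.8°/0.77 = 0.8438, θ = 57.54°; offset = 25.4·tan 57.54° = 39.933 m.
Summing the layer offsets gives 49.460 m.

49.5 m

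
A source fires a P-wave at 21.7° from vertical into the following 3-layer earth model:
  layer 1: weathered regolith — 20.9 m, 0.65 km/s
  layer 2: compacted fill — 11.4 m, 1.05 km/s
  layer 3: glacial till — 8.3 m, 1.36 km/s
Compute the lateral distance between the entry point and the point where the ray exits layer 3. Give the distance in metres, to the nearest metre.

27 m

p = sin θ₁/V₁ = sin 21.7°/0.65 = 5.6884e-01 s/km is conserved through the stack.
Layer 1: θ = 21.70°; offset = 20.9·tan 21.70° = 8.317 m.
Layer 2: sin θ = p·1.05 = 0.5973 → θ = 36.68°; offset = 11.4·tan 36.68° = 8.490 m.
Layer 3: sin θ = p·1.36 = 0.7736 → θ = 50.68°; offset = 8.3·tan 50.68° = 10.134 m.
Summing the layer offsets gives 26.940 m.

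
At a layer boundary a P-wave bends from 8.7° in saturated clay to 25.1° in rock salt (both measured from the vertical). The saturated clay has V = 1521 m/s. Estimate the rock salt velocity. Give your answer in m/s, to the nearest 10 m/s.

4270 m/s

Snell's law: sin 8.7°/V₁ = sin 25.1°/V₂.
V₂ = V₁·sin 25.1°/sin 8.7° = 1521 × 2.8044 = 4265.53 m/s.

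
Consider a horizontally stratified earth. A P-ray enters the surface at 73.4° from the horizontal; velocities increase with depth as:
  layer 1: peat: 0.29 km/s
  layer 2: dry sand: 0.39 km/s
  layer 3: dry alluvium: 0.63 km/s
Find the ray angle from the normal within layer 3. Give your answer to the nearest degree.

38°

From the normal: θ₁ = 90° − 73.4° = 16.6°.
Ray parameter p = sin 16.6° / 0.29 = 9.8513e-01 s/km.
sin θ_3 = p·V_3 = 9.8513e-01 × 0.63 = 0.6206.
θ_3 = 38.36° from the vertical.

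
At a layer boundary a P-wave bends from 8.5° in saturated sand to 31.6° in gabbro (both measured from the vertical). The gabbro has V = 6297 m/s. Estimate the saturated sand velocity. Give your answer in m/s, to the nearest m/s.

sin 8.5° = 0.1478; sin 31.6° = 0.5240.
V₁ = V₂·(sin θ₁/sin θ₂) = 6297·(0.1478/0.5240) = 1776.30 m/s.

1776 m/s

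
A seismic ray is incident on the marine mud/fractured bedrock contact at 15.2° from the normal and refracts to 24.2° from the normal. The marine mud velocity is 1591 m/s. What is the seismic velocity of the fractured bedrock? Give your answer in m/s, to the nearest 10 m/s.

2490 m/s

Snell's law: sin 15.2°/V₁ = sin 24.2°/V₂.
V₂ = V₁·sin 24.2°/sin 15.2° = 1591 × 1.5635 = 2487.47 m/s.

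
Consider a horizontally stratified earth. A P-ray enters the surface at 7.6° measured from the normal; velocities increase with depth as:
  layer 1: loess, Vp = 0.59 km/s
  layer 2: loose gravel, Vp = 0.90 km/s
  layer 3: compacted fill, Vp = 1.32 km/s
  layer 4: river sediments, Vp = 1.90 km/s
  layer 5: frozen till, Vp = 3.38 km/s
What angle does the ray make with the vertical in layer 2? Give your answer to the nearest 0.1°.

Snell's law across each interface conserves sin θ / V, so sin θ_2 = V_2·sin θ₁/V₁.
sin θ_2 = 0.90 × sin 7.6° / 0.59 = 0.2017.
θ_2 = 11.64° from the vertical.

11.6°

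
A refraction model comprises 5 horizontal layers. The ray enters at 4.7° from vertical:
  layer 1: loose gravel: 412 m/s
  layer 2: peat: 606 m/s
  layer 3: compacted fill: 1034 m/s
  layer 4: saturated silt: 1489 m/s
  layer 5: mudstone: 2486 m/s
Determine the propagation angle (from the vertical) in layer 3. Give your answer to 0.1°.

11.9°

Snell's law across each interface conserves sin θ / V, so sin θ_3 = V_3·sin θ₁/V₁.
sin θ_3 = 1034 × sin 4.7° / 412 = 0.2056.
θ_3 = arcsin 0.2056 = 11.87°.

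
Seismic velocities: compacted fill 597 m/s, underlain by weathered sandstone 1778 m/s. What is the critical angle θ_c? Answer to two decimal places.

19.62°

Critical incidence: sin θ_c = V₁/V₂ = 597/1778 = 0.3358.
θ_c = arcsin 0.3358 = 19.62°.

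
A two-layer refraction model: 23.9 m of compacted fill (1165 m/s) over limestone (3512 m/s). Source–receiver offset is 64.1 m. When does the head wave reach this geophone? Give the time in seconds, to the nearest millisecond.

0.057 s

θ_c = arcsin(V₁/V₂) = arcsin(1165/3512) = 19.37°, cos θ_c = 0.9434.
Intercept time tᵢ = 2h cos θ_c / V₁ = 2·23.9·0.9434/1165 = 0.03871 s.
t = x/V₂ + tᵢ = 64.1/3512 + 0.03871 = 0.05696 s.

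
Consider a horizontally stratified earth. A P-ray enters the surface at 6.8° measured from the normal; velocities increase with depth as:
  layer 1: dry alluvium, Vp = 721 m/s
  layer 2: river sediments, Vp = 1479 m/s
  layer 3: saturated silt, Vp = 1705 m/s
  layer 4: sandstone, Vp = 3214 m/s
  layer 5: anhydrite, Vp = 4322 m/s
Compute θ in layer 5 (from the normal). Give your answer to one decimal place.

Snell's law across each interface conserves sin θ / V, so sin θ_5 = V_5·sin θ₁/V₁.
sin θ_5 = 4322 × sin 6.8° / 721 = 0.7098.
θ_5 = arcsin 0.7098 = 45.22°.

45.2°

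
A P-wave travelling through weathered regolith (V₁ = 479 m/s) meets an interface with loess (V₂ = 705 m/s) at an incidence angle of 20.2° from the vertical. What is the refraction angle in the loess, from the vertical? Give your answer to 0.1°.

30.5°

sin θ₁/V₁ = sin θ₂/V₂ ⇒ sin θ₂ = 705·sin 20.2°/479 = 705·0.3453/479 = 0.5082.
θ₂ = arcsin 0.5082 = 30.55° from the normal.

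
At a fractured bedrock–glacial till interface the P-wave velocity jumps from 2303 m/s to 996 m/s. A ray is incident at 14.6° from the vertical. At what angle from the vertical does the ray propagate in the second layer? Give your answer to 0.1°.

6.3°

sin θ₁/V₁ = sin θ₂/V₂ ⇒ sin θ₂ = 996·sin 14.6°/2303 = 996·0.2521/2303 = 0.1090.
θ₂ = arcsin 0.1090 = 6.26° from the normal.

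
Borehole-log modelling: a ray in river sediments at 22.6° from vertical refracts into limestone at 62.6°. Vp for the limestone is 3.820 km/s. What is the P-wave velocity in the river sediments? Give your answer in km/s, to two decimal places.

1.65 km/s

sin 22.6° = 0.3843; sin 62.6° = 0.8878.
V₁ = V₂·(sin θ₁/sin θ₂) = 3.820·(0.3843/0.8878) = 1.65 km/s.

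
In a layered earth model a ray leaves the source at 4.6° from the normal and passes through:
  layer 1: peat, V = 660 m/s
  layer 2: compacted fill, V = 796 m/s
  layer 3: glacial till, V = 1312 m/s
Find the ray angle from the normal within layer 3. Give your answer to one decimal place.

9.2°

Ray parameter p = sin 4.6° / 660 = 1.2151e-04 s/m.
sin θ_3 = p·V_3 = 1.2151e-04 × 1312 = 0.1594.
θ_3 = 9.17° from the vertical.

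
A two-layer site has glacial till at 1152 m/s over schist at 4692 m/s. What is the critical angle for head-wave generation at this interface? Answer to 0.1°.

At critical incidence the refracted ray runs along the interface (θ₂ = 90°), so sin θ_c = V₁/V₂.
θ_c = arcsin(1152/4692) = arcsin 0.2455 = 14.21°.

14.2°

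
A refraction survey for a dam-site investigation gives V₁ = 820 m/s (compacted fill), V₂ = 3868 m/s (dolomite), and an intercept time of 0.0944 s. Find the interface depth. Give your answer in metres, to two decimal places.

h = tᵢ·V₁·V₂ / (2·√(V₂²−V₁²)).
√(V₂²−V₁²) = √(3868² − 820²) = 3780.1 m/s.
h = 0.0944 s × 820 × 3868 / (2 × 3780.1) = 39.60 m.

39.60 m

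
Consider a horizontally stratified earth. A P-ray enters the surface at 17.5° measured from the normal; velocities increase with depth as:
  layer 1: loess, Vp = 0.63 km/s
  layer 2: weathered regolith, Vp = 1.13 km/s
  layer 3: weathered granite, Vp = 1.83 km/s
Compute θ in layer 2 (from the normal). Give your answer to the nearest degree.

33°

Ray parameter p = sin 17.5° / 0.63 = 4.7731e-01 s/km.
sin θ_2 = p·V_2 = 4.7731e-01 × 1.13 = 0.5394.
θ_2 = arcsin 0.5394 = 32.64°.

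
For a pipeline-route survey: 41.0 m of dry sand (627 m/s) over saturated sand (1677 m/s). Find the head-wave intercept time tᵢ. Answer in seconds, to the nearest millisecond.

0.121 s

θ_c = arcsin(V₁/V₂) = arcsin(627/1677) = 21.96°; cos θ_c = 0.9275.
tᵢ = 2h·cos θ_c / V₁ = 2·41.0·0.9275 / 627 = 0.12130 s.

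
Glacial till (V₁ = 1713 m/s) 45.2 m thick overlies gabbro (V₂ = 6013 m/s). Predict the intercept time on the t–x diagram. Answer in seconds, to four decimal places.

θ_c = arcsin(V₁/V₂) = arcsin(1713/6013) = 16.55°; cos θ_c = 0.9586.
tᵢ = 2h·cos θ_c / V₁ = 2·45.2·0.9586 / 1713 = 0.05059 s.

0.0506 s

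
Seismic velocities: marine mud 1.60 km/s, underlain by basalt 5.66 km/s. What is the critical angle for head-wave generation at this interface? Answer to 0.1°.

At critical incidence the refracted ray runs along the interface (θ₂ = 90°), so sin θ_c = V₁/V₂.
θ_c = arcsin(1.60/5.66) = arcsin 0.2827 = 16.42°.

16.4°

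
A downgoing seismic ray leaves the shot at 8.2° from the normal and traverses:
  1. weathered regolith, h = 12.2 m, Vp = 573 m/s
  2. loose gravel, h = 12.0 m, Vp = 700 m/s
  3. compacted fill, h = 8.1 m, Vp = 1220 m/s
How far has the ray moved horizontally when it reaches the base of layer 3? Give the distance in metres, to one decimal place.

Apply Snell's law at each interface; in layer i the horizontal offset is hᵢ·tan θᵢ.
Layer 1: θ = 8.20°; offset = 12.2·tan 8.20° = 1.758 m.
Layer 2: sin θ = 700·sin 8.2°/573 = 0.1742, θ = 10.03°; offset = 12.0·tan 10.03° = 2.123 m.
Layer 3: sin θ = 1220·sin 8.2°/573 = 0.3037, θ = 17.68°; offset = 8.1·tan 17.68° = 2.582 m.
Σ offsets = 6.463 m.

6.5 m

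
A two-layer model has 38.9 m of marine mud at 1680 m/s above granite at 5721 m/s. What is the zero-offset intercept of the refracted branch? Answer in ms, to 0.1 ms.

44.3 ms

θ_c = arcsin(V₁/V₂) = arcsin(1680/5721) = 17.08°; cos θ_c = 0.9559.
tᵢ = 2h·cos θ_c / V₁ = 2·38.9·0.9559 / 1680 = 0.04427 s.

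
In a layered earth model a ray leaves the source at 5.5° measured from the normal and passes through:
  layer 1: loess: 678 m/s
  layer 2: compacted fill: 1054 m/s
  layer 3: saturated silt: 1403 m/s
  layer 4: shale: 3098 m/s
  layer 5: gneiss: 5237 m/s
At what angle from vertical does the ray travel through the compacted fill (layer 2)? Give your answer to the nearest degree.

9°

Snell's law across each interface conserves sin θ / V, so sin θ_2 = V_2·sin θ₁/V₁.
sin θ_2 = 1054 × sin 5.5° / 678 = 0.1490.
θ_2 = 8.57° from the vertical.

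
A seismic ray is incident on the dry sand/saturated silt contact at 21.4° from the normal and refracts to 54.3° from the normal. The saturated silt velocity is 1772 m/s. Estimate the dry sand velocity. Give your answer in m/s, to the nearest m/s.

796 m/s

Snell's law: sin 21.4°/V₁ = sin 54.3°/V₂.
V₁ = V₂·sin 21.4°/sin 54.3° = 1772 × 0.4493 = 796.18 m/s.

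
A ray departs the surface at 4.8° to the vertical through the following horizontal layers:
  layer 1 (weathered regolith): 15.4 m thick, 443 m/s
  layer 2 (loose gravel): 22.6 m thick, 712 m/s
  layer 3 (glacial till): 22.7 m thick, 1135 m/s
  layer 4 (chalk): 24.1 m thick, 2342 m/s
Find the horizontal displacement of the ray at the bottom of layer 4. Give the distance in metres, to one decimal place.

21.2 m

Apply Snell's law at each interface; in layer i the horizontal offset is hᵢ·tan θᵢ.
Layer 1: θ = 4.80°; offset = 15.4·tan 4.80° = 1.293 m.
Layer 2: sin θ = 712·sin 4.8°/443 = 0.1345, θ = 7.73°; offset = 22.6·tan 7.73° = 3.067 m.
Layer 3: sin θ = 1135·sin 4.8°/443 = 0.2144, θ = 12.38°; offset = 22.7·tan 12.38° = 4.982 m.
Layer 4: sin θ = 2342·sin 4.8°/443 = 0.4424, θ = 26.26°; offset = 24.1·tan 26.26° = 11.888 m.
Total horizontal offset = 21.231 m.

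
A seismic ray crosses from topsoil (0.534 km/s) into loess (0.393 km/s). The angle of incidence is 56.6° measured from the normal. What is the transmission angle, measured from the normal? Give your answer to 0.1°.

Snell's law: sin θ₂ = (V₂/V₁)·sin θ₁ = (0.393/0.534)·sin 56.6° = 0.6144.
θ₂ = arcsin 0.6144 = 37.91° from the normal.

37.9°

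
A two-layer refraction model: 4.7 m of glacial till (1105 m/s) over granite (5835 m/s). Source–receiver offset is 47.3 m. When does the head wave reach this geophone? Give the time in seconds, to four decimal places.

t = x/V₂ + 2h·√(V₂²−V₁²)/(V₁V₂).
√(V₂²−V₁²) = √(5835²−1105²) = 5729.4 m/s; delay term = 2·4.7·5729.4/(1105·5835) = 0.00835 s.
t = 47.3/5835 + 0.00835 = 0.01646 s.

0.0165 s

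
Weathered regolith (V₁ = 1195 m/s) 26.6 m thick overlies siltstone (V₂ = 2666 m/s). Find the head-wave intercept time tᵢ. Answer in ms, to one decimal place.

θ_c = arcsin(V₁/V₂) = arcsin(1195/2666) = 26.63°; cos θ_c = 0.8939.
tᵢ = 2h·cos θ_c / V₁ = 2·26.6·0.8939 / 1195 = 0.03980 s.

39.8 ms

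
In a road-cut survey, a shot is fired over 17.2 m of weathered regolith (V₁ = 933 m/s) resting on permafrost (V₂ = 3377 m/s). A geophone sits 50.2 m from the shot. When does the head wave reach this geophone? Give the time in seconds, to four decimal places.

0.0503 s

t = x/V₂ + 2h·√(V₂²−V₁²)/(V₁V₂).
√(V₂²−V₁²) = √(3377²−933²) = 3245.6 m/s; delay term = 2·17.2·3245.6/(933·3377) = 0.03544 s.
t = 50.2/3377 + 0.03544 = 0.05030 s.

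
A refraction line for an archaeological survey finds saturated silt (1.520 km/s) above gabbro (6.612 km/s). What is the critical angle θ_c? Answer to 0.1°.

Critical incidence: sin θ_c = V₁/V₂ = 1.520/6.612 = 0.2299.
θ_c = arcsin 0.2299 = 13.29°.

13.3°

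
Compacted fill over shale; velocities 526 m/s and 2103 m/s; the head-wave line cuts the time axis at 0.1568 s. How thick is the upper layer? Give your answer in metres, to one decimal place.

θ_c = arcsin(526/2103) = 14.48°; cos θ_c = 0.9682.
tᵢ = 2h cos θ_c/V₁ ⇒ h = tᵢ·V₁/(2 cos θ_c) = 0.1568·526/(2·0.9682) = 42.59 m.

42.6 m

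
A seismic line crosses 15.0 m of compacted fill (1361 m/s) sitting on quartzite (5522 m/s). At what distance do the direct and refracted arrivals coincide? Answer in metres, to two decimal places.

38.58 m

x_cross = 2h·√((V₂+V₁)/(V₂−V₁)).
(V₂+V₁)/(V₂−V₁) = (5522+1361)/(5522−1361) = 1.6542; √ = 1.2861.
x_cross = 2·15.0·1.2861 = 38.58 m.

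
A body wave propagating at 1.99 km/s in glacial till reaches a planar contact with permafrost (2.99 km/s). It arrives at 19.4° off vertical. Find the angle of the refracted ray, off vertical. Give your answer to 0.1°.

29.9°

Snell's law: sin θ₂ = (V₂/V₁)·sin θ₁ = (2.99/1.99)·sin 19.4° = 0.4991.
θ₂ = sin⁻¹(0.4991) = 29.94° (from vertical).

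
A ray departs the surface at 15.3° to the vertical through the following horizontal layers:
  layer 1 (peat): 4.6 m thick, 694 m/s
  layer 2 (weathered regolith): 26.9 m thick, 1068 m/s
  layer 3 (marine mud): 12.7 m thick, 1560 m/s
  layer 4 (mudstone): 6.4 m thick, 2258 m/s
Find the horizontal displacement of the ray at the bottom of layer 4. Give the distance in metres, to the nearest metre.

33 m

Apply Snell's law at each interface; in layer i the horizontal offset is hᵢ·tan θᵢ.
Layer 1: θ = 15.30°; offset = 4.6·tan 15.30° = 1.258 m.
Layer 2: sin θ = 1068·sin 15.3°/694 = 0.4061, θ = 23.96°; offset = 26.9·tan 23.96° = 11.953 m.
Layer 3: sin θ = 1560·sin 15.3°/694 = 0.5931, θ = 36.38°; offset = 12.7·tan 36.38° = 9.357 m.
Layer 4: sin θ = 2258·sin 15.3°/694 = 0.8585, θ = 59.15°; offset = 6.4·tan 59.15° = 10.716 m.
Σ offsets = 33.284 m.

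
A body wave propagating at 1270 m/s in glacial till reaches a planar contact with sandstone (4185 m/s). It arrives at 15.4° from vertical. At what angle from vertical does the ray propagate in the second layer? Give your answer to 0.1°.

Snell's law: sin θ₂ = (V₂/V₁)·sin θ₁ = (4185/1270)·sin 15.4° = 0.8751.
θ₂ = sin⁻¹(0.8751) = 61.05° (from vertical).

61.1°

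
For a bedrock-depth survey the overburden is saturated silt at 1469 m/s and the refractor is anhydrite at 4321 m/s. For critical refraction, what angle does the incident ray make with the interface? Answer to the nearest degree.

Critical incidence: sin θ_c = V₁/V₂ = 1469/4321 = 0.3400.
θ_c = arcsin 0.3400 = 19.87°.
Measured from the interface: 90° − 19.87° = 70.13°.

70°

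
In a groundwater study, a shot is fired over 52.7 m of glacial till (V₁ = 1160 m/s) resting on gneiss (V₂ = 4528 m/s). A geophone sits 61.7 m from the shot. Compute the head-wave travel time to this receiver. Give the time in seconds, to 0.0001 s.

θ_c = arcsin(V₁/V₂) = arcsin(1160/4528) = 14.84°, cos θ_c = 0.9666.
Intercept time tᵢ = 2h cos θ_c / V₁ = 2·52.7·0.9666/1160 = 0.08783 s.
t = x/V₂ + tᵢ = 61.7/4528 + 0.08783 = 0.10146 s.

0.1015 s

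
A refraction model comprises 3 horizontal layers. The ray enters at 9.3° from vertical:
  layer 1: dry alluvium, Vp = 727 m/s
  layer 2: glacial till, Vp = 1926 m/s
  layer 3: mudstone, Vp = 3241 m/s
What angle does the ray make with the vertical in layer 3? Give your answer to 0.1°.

Snell's law across each interface conserves sin θ / V, so sin θ_3 = V_3·sin θ₁/V₁.
sin θ_3 = 3241 × sin 9.3° / 727 = 0.7204.
θ_3 = 46.09° from the vertical.

46.1°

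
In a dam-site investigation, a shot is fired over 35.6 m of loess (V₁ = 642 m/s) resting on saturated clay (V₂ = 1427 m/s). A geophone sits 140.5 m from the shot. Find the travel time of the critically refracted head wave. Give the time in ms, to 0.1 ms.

197.5 ms

θ_c = arcsin(V₁/V₂) = arcsin(642/1427) = 26.74°, cos θ_c = 0.8931.
Intercept time tᵢ = 2h cos θ_c / V₁ = 2·35.6·0.8931/642 = 0.09905 s.
t = x/V₂ + tᵢ = 140.5/1427 + 0.09905 = 0.19750 s.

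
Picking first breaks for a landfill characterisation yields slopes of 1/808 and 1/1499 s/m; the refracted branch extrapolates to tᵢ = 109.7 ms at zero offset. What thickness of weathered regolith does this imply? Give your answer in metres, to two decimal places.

θ_c = arcsin(808/1499) = 32.62°; cos θ_c = 0.8423.
tᵢ = 2h cos θ_c/V₁ ⇒ h = tᵢ·V₁/(2 cos θ_c) = 0.1097·808/(2·0.8423) = 52.62 m.

52.62 m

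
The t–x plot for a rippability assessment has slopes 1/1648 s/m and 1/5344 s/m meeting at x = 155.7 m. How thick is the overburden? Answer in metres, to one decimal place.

56.6 m

h = (x_cross/2)·√((V₂−V₁)/(V₂+V₁)).
(V₂−V₁)/(V₂+V₁) = (5344−1648)/(5344+1648) = 0.5286; √ = 0.7271.
h = (155.7/2)·0.7271 = 56.60 m.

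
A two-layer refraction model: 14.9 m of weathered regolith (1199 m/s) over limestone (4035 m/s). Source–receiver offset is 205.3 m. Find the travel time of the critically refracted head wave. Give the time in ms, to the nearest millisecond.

t = x/V₂ + 2h·√(V₂²−V₁²)/(V₁V₂).
√(V₂²−V₁²) = √(4035²−1199²) = 3852.7 m/s; delay term = 2·14.9·3852.7/(1199·4035) = 0.02373 s.
t = 205.3/4035 + 0.02373 = 0.07461 s.

75 ms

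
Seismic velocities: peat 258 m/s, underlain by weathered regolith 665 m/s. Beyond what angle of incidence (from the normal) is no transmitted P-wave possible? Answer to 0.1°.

22.8°

At critical incidence the refracted ray runs along the interface (θ₂ = 90°), so sin θ_c = V₁/V₂.
θ_c = arcsin(258/665) = arcsin 0.3880 = 22.83°.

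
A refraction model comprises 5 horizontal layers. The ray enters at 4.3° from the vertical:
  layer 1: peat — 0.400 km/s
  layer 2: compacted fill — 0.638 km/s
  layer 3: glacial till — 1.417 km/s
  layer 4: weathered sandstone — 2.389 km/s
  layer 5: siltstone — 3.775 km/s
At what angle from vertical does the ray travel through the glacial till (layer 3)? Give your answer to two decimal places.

15.40°

Snell's law across each interface conserves sin θ / V, so sin θ_3 = V_3·sin θ₁/V₁.
sin θ_3 = 1.417 × sin 4.3° / 0.400 = 0.2656.
θ_3 = arcsin 0.2656 = 15.40°.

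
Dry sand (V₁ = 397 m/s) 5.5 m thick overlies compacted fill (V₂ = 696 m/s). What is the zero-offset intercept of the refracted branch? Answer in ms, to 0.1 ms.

tᵢ = 2h·√(V₂²−V₁²)/(V₁V₂).
√(V₂²−V₁²) = √(696²−397²) = 571.7 m/s.
tᵢ = 2·5.5·571.7/(397·696) = 0.02276 s.

22.8 ms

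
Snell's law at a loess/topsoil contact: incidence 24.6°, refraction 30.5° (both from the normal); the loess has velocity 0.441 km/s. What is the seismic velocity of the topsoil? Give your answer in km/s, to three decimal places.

sin 24.6° = 0.4163; sin 30.5° = 0.5075.
V₂ = V₁·(sin θ₂/sin θ₁) = 0.441·(0.5075/0.4163) = 0.538 km/s.

0.538 km/s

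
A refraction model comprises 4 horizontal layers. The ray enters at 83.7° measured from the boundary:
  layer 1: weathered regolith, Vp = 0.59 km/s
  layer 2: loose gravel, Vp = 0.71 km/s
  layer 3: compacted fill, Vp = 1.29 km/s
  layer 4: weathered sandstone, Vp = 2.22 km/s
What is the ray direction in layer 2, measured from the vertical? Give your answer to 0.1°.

From the normal: θ₁ = 90° − 83.7° = 6.3°.
Snell's law across each interface conserves sin θ / V, so sin θ_2 = V_2·sin θ₁/V₁.
sin θ_2 = 0.71 × sin 6.3° / 0.59 = 0.1321.
θ_2 = arcsin 0.1321 = 7.59°.

7.6°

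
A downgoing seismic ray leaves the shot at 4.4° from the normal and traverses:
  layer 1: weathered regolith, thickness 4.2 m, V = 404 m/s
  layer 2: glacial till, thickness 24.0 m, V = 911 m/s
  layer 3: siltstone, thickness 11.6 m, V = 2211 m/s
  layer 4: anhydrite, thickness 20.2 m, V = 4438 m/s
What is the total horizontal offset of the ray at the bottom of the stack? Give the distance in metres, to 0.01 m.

41.53 m

Apply Snell's law at each interface; in layer i the horizontal offset is hᵢ·tan θᵢ.
Layer 1: θ = 4.40°; offset = 4.2·tan 4.40° = 0.3232 m.
Layer 2: sin θ = 911·sin 4.4°/404 = 0.1730, θ = 9.96°; offset = 24.0·tan 9.96° = 4.2155 m.
Layer 3: sin θ = 2211·sin 4.4°/404 = 0.4199, θ = 24.83°; offset = 11.6·tan 24.83° = 5.3664 m.
Layer 4: sin θ = 4438·sin 4.4°/404 = 0.8428, θ = 57.43°; offset = 20.2·tan 57.43° = 31.6269 m.
Total horizontal offset = 41.5320 m.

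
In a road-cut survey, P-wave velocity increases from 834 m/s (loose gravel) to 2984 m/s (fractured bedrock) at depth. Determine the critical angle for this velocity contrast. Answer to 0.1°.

At critical incidence the refracted ray runs along the interface (θ₂ = 90°), so sin θ_c = V₁/V₂.
θ_c = arcsin(834/2984) = arcsin 0.2795 = 16.23°.

16.2°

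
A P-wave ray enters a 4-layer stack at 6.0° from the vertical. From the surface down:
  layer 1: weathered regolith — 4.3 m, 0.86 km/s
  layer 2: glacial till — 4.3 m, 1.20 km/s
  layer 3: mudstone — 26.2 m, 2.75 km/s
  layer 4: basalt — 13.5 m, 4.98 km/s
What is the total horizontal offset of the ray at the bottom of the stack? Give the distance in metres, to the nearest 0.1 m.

Apply Snell's law at each interface; in layer i the horizontal offset is hᵢ·tan θᵢ.
Layer 1: θ = 6.00°; offset = 4.3·tan 6.00° = 0.452 m.
Layer 2: sin θ = 1.20·sin 6.0°/0.86 = 0.1459, θ = 8.39°; offset = 4.3·tan 8.39° = 0.634 m.
Layer 3: sin θ = 2.75·sin 6.0°/0.86 = 0.3342, θ = 19.53°; offset = 26.2·tan 19.53° = 9.292 m.
Layer 4: sin θ = 4.98·sin 6.0°/0.86 = 0.6053, θ = 37.25°; offset = 13.5·tan 37.25° = 10.266 m.
Σ offsets = 20.643 m.

20.6 m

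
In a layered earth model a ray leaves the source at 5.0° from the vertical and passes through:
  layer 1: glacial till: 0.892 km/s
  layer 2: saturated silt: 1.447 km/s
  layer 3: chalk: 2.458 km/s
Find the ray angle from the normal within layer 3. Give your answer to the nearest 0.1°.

13.9°

Ray parameter p = sin 5.0° / 0.892 = 9.7708e-02 s/km.
sin θ_3 = p·V_3 = 9.7708e-02 × 2.458 = 0.2402.
θ_3 = arcsin 0.2402 = 13.90°.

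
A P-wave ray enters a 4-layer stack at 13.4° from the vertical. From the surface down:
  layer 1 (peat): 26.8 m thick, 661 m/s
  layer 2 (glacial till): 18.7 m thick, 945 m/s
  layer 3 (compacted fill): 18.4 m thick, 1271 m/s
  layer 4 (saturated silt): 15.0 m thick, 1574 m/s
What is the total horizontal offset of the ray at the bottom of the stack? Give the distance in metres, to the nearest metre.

32 m

Apply Snell's law at each interface; in layer i the horizontal offset is hᵢ·tan θᵢ.
Layer 1: θ = 13.40°; offset = 26.8·tan 13.40° = 6.385 m.
Layer 2: sin θ = 945·sin 13.4°/661 = 0.3313, θ = 19.35°; offset = 18.7·tan 19.35° = 6.567 m.
Layer 3: sin θ = 1271·sin 13.4°/661 = 0.4456, θ = 26.46°; offset = 18.4·tan 26.46° = 9.159 m.
Layer 4: sin θ = 1574·sin 13.4°/661 = 0.5518, θ = 33.49°; offset = 15.0·tan 33.49° = 9.926 m.
Total horizontal offset = 32.036 m.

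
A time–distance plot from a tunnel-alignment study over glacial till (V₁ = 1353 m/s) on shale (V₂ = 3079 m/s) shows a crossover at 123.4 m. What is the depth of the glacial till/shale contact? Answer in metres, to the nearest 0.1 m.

h = (x_cross/2)·√((V₂−V₁)/(V₂+V₁)).
(V₂−V₁)/(V₂+V₁) = (3079−1353)/(3079+1353) = 0.3894; √ = 0.6241.
h = (123.4/2)·0.6241 = 38.50 m.

38.5 m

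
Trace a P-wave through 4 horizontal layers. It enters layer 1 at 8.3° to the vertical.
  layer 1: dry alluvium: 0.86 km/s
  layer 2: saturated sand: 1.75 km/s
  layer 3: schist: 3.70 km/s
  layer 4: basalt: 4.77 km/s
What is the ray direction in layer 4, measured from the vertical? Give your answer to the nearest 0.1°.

53.2°

Snell's law across each interface conserves sin θ / V, so sin θ_4 = V_4·sin θ₁/V₁.
sin θ_4 = 4.77 × sin 8.3° / 0.86 = 0.8007.
θ_4 = arcsin 0.8007 = 53.19°.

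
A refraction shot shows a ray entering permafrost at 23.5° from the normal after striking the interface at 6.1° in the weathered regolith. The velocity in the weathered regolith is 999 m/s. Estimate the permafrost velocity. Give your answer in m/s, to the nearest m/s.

3749 m/s

sin 6.1° = 0.1063; sin 23.5° = 0.3987.
V₂ = V₁·(sin θ₂/sin θ₁) = 999·(0.3987/0.1063) = 3748.68 m/s.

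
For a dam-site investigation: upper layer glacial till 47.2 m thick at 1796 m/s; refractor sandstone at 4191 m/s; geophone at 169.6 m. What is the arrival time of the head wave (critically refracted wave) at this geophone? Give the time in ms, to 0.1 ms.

88.0 ms

θ_c = arcsin(V₁/V₂) = arcsin(1796/4191) = 25.37°, cos θ_c = 0.9035.
Intercept time tᵢ = 2h cos θ_c / V₁ = 2·47.2·0.9035/1796 = 0.04749 s.
t = x/V₂ + tᵢ = 169.6/4191 + 0.04749 = 0.08796 s.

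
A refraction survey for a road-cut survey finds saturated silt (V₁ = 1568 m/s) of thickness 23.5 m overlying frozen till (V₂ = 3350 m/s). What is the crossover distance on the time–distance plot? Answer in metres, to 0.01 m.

78.08 m

x_cross = 2h·√((V₂+V₁)/(V₂−V₁)).
(V₂+V₁)/(V₂−V₁) = (3350+1568)/(3350−1568) = 2.7598; √ = 1.6613.
x_cross = 2·23.5·1.6613 = 78.08 m.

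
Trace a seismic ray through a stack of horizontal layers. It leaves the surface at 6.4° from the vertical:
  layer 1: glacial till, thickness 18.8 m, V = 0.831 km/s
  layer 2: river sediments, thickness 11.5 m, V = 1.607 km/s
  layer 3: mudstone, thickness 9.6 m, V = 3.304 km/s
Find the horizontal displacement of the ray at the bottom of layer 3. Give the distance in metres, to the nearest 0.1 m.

9.4 m

Apply Snell's law at each interface; in layer i the horizontal offset is hᵢ·tan θᵢ.
Layer 1: θ = 6.40°; offset = 18.8·tan 6.40° = 2.109 m.
Layer 2: sin θ = 1.607·sin 6.4°/0.831 = 0.2156, θ = 12.45°; offset = 11.5·tan 12.45° = 2.539 m.
Layer 3: sin θ = 3.304·sin 6.4°/0.831 = 0.4432, θ = 26.31°; offset = 9.6·tan 26.31° = 4.746 m.
Summing the layer offsets gives 9.394 m.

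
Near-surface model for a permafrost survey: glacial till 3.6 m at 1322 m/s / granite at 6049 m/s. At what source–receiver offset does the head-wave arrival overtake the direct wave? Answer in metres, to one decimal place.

x_cross = 2h·√((V₂+V₁)/(V₂−V₁)).
(V₂+V₁)/(V₂−V₁) = (6049+1322)/(6049−1322) = 1.5593; √ = 1.2487.
x_cross = 2·3.6·1.2487 = 8.99 m.

9.0 m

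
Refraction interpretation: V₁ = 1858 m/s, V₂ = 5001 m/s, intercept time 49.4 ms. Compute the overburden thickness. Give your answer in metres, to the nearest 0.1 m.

θ_c = arcsin(1858/5001) = 21.81°; cos θ_c = 0.9284.
tᵢ = 2h cos θ_c/V₁ ⇒ h = tᵢ·V₁/(2 cos θ_c) = 0.0494·1858/(2·0.9284) = 49.43 m.

49.4 m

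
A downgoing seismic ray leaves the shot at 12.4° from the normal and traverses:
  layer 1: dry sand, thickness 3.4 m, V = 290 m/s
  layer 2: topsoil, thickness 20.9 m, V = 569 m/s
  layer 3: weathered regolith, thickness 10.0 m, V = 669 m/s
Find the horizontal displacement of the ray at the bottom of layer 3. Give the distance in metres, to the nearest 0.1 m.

Apply Snell's law at each interface; in layer i the horizontal offset is hᵢ·tan θᵢ.
Layer 1: θ = 12.40°; offset = 3.4·tan 12.40° = 0.748 m.
Layer 2: sin θ = 569·sin 12.4°/290 = 0.4213, θ = 24.92°; offset = 20.9·tan 24.92° = 9.710 m.
Layer 3: sin θ = 669·sin 12.4°/290 = 0.4954, θ = 29.69°; offset = 10.0·tan 29.69° = 5.703 m.
Σ offsets = 16.160 m.

16.2 m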